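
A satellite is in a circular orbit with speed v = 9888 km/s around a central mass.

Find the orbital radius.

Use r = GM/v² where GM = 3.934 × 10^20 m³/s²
v = 9888 km/s = 9.888 × 10^6 m/s
GM = 3.934 × 10^20 m³/s²
v² = 9.77725 × 10^13 m²/s²
r = GM/v² = (3.934 × 10^20) / (9.77725 × 10^13) = 4.02362 × 10^6 m ≈ 4.024 × 10^6 m

Final answer: 4.024 × 10^6 m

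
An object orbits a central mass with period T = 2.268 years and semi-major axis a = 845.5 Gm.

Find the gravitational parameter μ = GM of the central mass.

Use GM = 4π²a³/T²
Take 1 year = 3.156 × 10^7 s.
T = 2.268 years = 7.15781 × 10^7 s
a = 845.5 Gm = 8.455 × 10^11 m
a³ = 6.04423 × 10^35 m³
T² = 5.12342 × 10^15 s²
GM = 4π² × (6.04423 × 10^35) / (5.12342 × 10^15) = 4.65737 × 10^21 m³/s²
GM ≈ 4.657 × 10^21 m³/s²

Final answer: GM = 4.657 × 10^21 m³/s²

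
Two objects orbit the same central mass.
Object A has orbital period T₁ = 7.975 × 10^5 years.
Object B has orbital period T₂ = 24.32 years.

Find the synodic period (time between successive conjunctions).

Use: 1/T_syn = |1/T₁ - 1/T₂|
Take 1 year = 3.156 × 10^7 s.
T₁ = 7.975 × 10^5 years = 2.51691 × 10^13 s
T₂ = 24.32 years = 7.67539 × 10^8 s
1/T₁ = 3.97313 × 10^-14 s⁻¹
1/T₂ = 1.30287 × 10^-9 s⁻¹
|1/T₁ − 1/T₂| = 1.30283 × 10^-9 s⁻¹
T_syn = 1 / |1/T₁ − 1/T₂| = 7.67563 × 10^8 s ≈ 24.32 years

Final answer: T_syn = 24.32 years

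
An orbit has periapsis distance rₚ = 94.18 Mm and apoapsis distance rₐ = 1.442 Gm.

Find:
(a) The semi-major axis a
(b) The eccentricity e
rₚ = 94.18 Mm = 9.418 × 10^7 m
rₐ = 1.442 Gm = 1.442 × 10^9 m
(a) a = (rₚ + rₐ)/2 = 7.6809 × 10^8 m ≈ 768.1 Mm
(b) e = (rₐ − rₚ)/(rₐ + rₚ) = (1.34782 × 10^9) / (1.53618 × 10^9) = 0.877384

Final answer:
(a) a = 768.1 Mm
(b) e = 0.8774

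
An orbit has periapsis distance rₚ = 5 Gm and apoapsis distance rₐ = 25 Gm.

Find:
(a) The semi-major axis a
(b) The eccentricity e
rₚ = 5 Gm = 5 × 10^9 m
rₐ = 25 Gm = 2.5 × 10^10 m
(a) a = (rₚ + rₐ)/2 = 1.5 × 10^10 m ≈ 15 Gm
(b) e = (rₐ − rₚ)/(rₐ + rₚ) = (2 × 10^10) / (3 × 10^10) = 0.666667

Final answer:
(a) a = 15 Gm
(b) e = 0.6667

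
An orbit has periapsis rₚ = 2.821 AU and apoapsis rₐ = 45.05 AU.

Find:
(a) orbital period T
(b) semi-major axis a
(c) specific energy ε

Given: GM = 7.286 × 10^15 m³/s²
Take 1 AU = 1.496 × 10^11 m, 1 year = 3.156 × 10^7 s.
rₚ = 2.821 AU = 4.22022 × 10^11 m
rₐ = 45.05 AU = 6.73948 × 10^12 m
GM = 7.286 × 10^15 m³/s²
a = (rₚ + rₐ)/2 = 3.58075 × 10^12 m
e = (rₐ − rₚ)/(rₐ + rₚ) = (6.31746 × 10^12) / (7.1615 × 10^12) = 0.882142
(a) a³ = 4.59116 × 10^37 m³;  T = 2π √(a³/GM) = 2π × 7.9381 × 10^10 s = 4.98766 × 10^11 s ≈ 1.58 × 10^4 years
(b) a = 3.58075 × 10^12 m ≈ 23.94 AU
(c) 2a = 7.1615 × 10^12 m;  ε = −GM/(2a) = -1017.38 J/kg ≈ -1.017 kJ/kg

Final answer:
(a) orbital period T = 1.58 × 10^4 years
(b) semi-major axis a = 23.94 AU
(c) specific energy ε = -1.017 kJ/kg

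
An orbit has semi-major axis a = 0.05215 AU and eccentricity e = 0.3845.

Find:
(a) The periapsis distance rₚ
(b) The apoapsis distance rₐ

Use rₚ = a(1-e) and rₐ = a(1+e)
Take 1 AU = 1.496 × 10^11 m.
a = 0.05215 AU = 7.80164 × 10^9 m
e = 0.3845:  1 − e = 0.6155,  1 + e = 1.3845
(a) rₚ = a(1 − e) = 7.80164 × 10^9 m × 0.6155 = 4.80191 × 10^9 m ≈ 0.0321 AU
(b) rₐ = a(1 + e) = 7.80164 × 10^9 m × 1.3845 = 1.08014 × 10^10 m ≈ 0.0722 AU

Final answer:
(a) rₚ = 0.0321 AU
(b) rₐ = 0.0722 AU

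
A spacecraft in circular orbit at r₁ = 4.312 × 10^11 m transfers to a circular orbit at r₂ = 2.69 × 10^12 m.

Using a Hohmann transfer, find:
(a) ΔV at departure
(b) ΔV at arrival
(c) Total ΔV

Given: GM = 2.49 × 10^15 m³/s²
r₁ = 4.312 × 10^11 m
r₂ = 2.69 × 10^12 m
GM = 2.49 × 10^15 m³/s²
Transfer ellipse: a_t = (r₁ + r₂)/2 = 1.5606 × 10^12 m
Circular speed at r₁: v₁ = √(GM/r₁) = 75.9907 m/s
Transfer speed at r₁ (periapsis): v₁ₜ = √(GM(2/r₁ − 1/a_t)) = 99.7679 m/s
(a) ΔV₁ = v₁ₜ − v₁ = 23.7772 m/s ≈ 23.78 m/s
Circular speed at r₂: v₂ = √(GM/r₂) = 30.4245 m/s
Transfer speed at r₂ (apoapsis): v₂ₜ = √(GM(2/r₂ − 1/a_t)) = 15.9925 m/s
(b) ΔV₂ = v₂ − v₂ₜ = 14.432 m/s ≈ 14.43 m/s
(c) ΔV_total = ΔV₁ + ΔV₂ = 38.2092 m/s ≈ 38.21 m/s

Final answer:
(a) ΔV₁ = 23.78 m/s
(b) ΔV₂ = 14.43 m/s
(c) ΔV_total = 38.21 m/s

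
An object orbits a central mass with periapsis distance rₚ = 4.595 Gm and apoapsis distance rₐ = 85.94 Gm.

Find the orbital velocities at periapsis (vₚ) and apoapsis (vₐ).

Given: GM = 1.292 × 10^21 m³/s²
rₚ = 4.595 Gm = 4.595 × 10^9 m
rₐ = 85.94 Gm = 8.594 × 10^10 m
GM = 1.292 × 10^21 m³/s²
a = (rₚ + rₐ)/2 = 4.52675 × 10^10 m
Vis-viva: v² = GM (2/r − 1/a)
vₚ² = 1.292 × 10^21 × (4.35256 × 10^-10 − 2.20909 × 10^-11) = 5.33809 × 10^11 m²/s²
vₚ = 730622 m/s ≈ 730.6 km/s
vₐ² = 1.292 × 10^21 × (2.32721 × 10^-11 − 2.20909 × 10^-11) = 1.52604 × 10^9 m²/s²
vₐ = 39064.6 m/s ≈ 39.06 km/s

Final answer: vₚ = 730.6 km/s, vₐ = 39.06 km/s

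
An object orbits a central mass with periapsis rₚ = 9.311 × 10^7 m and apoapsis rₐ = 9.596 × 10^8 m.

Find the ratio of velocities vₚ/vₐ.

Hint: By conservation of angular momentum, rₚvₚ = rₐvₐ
rₚ = 9.311 × 10^7 m
rₐ = 9.596 × 10^8 m
rₚvₚ = rₐvₐ  ⇒  vₚ/vₐ = rₐ/rₚ
vₚ/vₐ = (9.596 × 10^8) / (9.311 × 10^7) = 10.3061

Final answer: vₚ/vₐ = 10.31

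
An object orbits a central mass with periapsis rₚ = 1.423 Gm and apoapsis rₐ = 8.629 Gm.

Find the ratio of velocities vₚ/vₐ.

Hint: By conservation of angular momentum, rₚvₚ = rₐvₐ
rₚ = 1.423 Gm = 1.423 × 10^9 m
rₐ = 8.629 Gm = 8.629 × 10^9 m
rₚvₚ = rₐvₐ  ⇒  vₚ/vₐ = rₐ/rₚ
vₚ/vₐ = (8.629 × 10^9) / (1.423 × 10^9) = 6.06395

Final answer: vₚ/vₐ = 6.064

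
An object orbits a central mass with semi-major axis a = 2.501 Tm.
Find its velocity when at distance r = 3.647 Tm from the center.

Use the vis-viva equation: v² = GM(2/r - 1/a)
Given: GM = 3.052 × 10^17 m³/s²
a = 2.501 Tm = 2.501 × 10^12 m
r = 3.647 Tm = 3.647 × 10^12 m
GM = 3.052 × 10^17 m³/s²
2/r − 1/a = 5.48396 × 10^-13 − 3.9984 × 10^-13 = 1.48556 × 10^-13 m⁻¹
v² = GM (2/r − 1/a) = 45339.3 m²/s²
v = 212.93 m/s ≈ 212.9 m/s

Final answer: 212.9 m/s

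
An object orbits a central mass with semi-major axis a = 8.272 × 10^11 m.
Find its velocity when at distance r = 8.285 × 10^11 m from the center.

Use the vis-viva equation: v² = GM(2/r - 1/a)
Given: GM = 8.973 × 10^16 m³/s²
a = 8.272 × 10^11 m
r = 8.285 × 10^11 m
GM = 8.973 × 10^16 m³/s²
2/r − 1/a = 2.414 × 10^-12 − 1.2089 × 10^-12 = 1.2051 × 10^-12 m⁻¹
v² = GM (2/r − 1/a) = 108134 m²/s²
v = 328.837 m/s ≈ 328.8 m/s

Final answer: 328.8 m/s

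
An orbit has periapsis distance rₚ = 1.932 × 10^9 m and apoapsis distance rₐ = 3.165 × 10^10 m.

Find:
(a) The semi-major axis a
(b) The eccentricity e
rₚ = 1.932 × 10^9 m
rₐ = 3.165 × 10^10 m
(a) a = (rₚ + rₐ)/2 = 1.6791 × 10^10 m ≈ 1.679 × 10^10 m
(b) e = (rₐ − rₚ)/(rₐ + rₚ) = (2.9718 × 10^10) / (3.3582 × 10^10) = 0.884938

Final answer:
(a) a = 1.679 × 10^10 m
(b) e = 0.8849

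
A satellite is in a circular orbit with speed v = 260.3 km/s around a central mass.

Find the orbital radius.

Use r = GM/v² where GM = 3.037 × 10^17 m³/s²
v = 260.3 km/s = 260300 m/s
GM = 3.037 × 10^17 m³/s²
v² = 6.77561 × 10^10 m²/s²
r = GM/v² = (3.037 × 10^17) / (6.77561 × 10^10) = 4.48225 × 10^6 m ≈ 4.482 × 10^6 m

Final answer: 4.482 × 10^6 m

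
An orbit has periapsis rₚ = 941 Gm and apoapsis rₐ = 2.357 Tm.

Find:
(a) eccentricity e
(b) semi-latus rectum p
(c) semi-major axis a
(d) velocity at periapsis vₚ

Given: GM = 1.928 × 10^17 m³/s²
rₚ = 941 Gm = 9.41 × 10^11 m
rₐ = 2.357 Tm = 2.357 × 10^12 m
GM = 1.928 × 10^17 m³/s²
a = (rₚ + rₐ)/2 = 1.649 × 10^12 m
e = (rₐ − rₚ)/(rₐ + rₚ) = (1.416 × 10^12) / (3.298 × 10^12) = 0.429351
(a) e = 0.429351 ≈ 0.4294
(b) 1 − e² = 0.815658;  p = a(1 − e²) = 1.649 × 10^12 × 0.815658 = 1.34502 × 10^12 m ≈ 1.345 Tm
(c) a = 1.649 × 10^12 m ≈ 1.649 Tm
(d) vₚ² = GM (2/rₚ − 1/a) = 1.928 × 10^17 × (2.1254 × 10^-12 − 6.06428 × 10^-13) = 292857 m²/s²;  vₚ = 541.163 m/s ≈ 541.2 m/s

Final answer:
(a) eccentricity e = 0.4294
(b) semi-latus rectum p = 1.345 Tm
(c) semi-major axis a = 1.649 Tm
(d) velocity at periapsis vₚ = 541.2 m/s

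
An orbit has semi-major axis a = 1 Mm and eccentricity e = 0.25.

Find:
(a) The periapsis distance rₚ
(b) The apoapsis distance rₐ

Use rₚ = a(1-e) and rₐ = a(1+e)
a = 1 Mm = 1 × 10^6 m
e = 0.25:  1 − e = 0.75,  1 + e = 1.25
(a) rₚ = a(1 − e) = 1 × 10^6 m × 0.75 = 750000 m ≈ 750 km
(b) rₐ = a(1 + e) = 1 × 10^6 m × 1.25 = 1.25 × 10^6 m ≈ 1.25 Mm

Final answer:
(a) rₚ = 750 km
(b) rₐ = 1.25 Mm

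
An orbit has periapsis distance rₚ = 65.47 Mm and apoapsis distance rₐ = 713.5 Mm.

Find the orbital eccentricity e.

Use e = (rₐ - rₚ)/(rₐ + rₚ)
rₚ = 65.47 Mm = 6.547 × 10^7 m
rₐ = 713.5 Mm = 7.135 × 10^8 m
rₐ − rₚ = 6.4803 × 10^8 m
rₐ + rₚ = 7.7897 × 10^8 m
e = (rₐ − rₚ)/(rₐ + rₚ) = 0.831906

Final answer: e = 0.8319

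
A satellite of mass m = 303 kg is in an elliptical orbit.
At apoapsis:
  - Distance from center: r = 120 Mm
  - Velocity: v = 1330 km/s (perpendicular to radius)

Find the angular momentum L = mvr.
r = 120 Mm = 1.2 × 10^8 m
v = 1330 km/s = 1.33 × 10^6 m/s
vr = 1.33 × 10^6 × 1.2 × 10^8 = 1.596 × 10^14 m²/s
L = m × vr = 303 × 1.596 × 10^14 = 4.83588 × 10^16 kg·m²/s ≈ 4.836 × 10^16 kg·m²/s

Final answer: L = 4.836 × 10^16 kg·m²/s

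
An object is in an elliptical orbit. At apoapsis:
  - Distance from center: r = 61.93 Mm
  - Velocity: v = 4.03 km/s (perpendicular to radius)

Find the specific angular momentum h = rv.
r = 61.93 Mm = 6.193 × 10^7 m
v = 4.03 km/s = 4030 m/s
h = rv = 6.193 × 10^7 × 4030 = 2.49578 × 10^11 m²/s ≈ 2.496 × 10^11 m²/s

Final answer: h = 2.496 × 10^11 m²/s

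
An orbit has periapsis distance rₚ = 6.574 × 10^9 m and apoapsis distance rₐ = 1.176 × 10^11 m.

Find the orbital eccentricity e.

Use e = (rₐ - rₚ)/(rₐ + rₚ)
rₚ = 6.574 × 10^9 m
rₐ = 1.176 × 10^11 m
rₐ − rₚ = 1.11026 × 10^11 m
rₐ + rₚ = 1.24174 × 10^11 m
e = (rₐ − rₚ)/(rₐ + rₚ) = 0.894116

Final answer: e = 0.8941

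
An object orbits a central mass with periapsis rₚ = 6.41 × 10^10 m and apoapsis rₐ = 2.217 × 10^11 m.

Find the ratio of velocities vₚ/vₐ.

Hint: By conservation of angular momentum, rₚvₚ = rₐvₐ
rₚ = 6.41 × 10^10 m
rₐ = 2.217 × 10^11 m
rₚvₚ = rₐvₐ  ⇒  vₚ/vₐ = rₐ/rₚ
vₚ/vₐ = (2.217 × 10^11) / (6.41 × 10^10) = 3.45866

Final answer: vₚ/vₐ = 3.459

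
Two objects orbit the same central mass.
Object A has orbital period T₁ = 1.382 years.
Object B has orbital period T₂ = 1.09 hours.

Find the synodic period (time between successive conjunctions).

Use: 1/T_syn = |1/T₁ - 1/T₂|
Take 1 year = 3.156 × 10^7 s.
T₁ = 1.382 years = 4.36159 × 10^7 s
T₂ = 1.09 hours = 3924 s
1/T₁ = 2.29274 × 10^-8 s⁻¹
1/T₂ = 0.000254842 s⁻¹
|1/T₁ − 1/T₂| = 0.000254819 s⁻¹
T_syn = 1 / |1/T₁ − 1/T₂| = 3924.35 s ≈ 1.09 hours

Final answer: T_syn = 1.09 hours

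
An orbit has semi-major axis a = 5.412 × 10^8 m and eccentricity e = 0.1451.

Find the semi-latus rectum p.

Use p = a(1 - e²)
a = 5.412 × 10^8 m
e = 0.1451,  e² = 0.021054,  1 − e² = 0.978946
p = a(1 − e²) = 5.412 × 10^8 m × 0.978946 = 5.29806 × 10^8 m ≈ 5.298 × 10^8 m

Final answer: p = 5.298 × 10^8 m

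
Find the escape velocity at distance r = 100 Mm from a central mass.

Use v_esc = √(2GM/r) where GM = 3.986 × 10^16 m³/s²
r = 100 Mm = 1 × 10^8 m
GM = 3.986 × 10^16 m³/s²
2GM/r = 2 × (3.986 × 10^16) / (1 × 10^8) = 7.972 × 10^8 m²/s²
v_esc = √(2GM/r) = 28234.7 m/s ≈ 28.23 km/s

Final answer: 28.23 km/s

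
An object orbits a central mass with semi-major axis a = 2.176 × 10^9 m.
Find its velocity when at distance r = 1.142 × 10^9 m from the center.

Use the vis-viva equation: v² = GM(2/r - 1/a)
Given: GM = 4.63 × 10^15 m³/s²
a = 2.176 × 10^9 m
r = 1.142 × 10^9 m
GM = 4.63 × 10^15 m³/s²
2/r − 1/a = 1.75131 × 10^-9 − 4.59559 × 10^-10 = 1.29175 × 10^-9 m⁻¹
v² = GM (2/r − 1/a) = 5.98082 × 10^6 m²/s²
v = 2445.57 m/s ≈ 2.446 km/s

Final answer: 2.446 km/s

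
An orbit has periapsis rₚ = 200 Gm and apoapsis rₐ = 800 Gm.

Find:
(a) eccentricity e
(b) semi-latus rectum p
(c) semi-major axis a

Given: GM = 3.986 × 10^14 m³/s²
rₚ = 200 Gm = 2 × 10^11 m
rₐ = 800 Gm = 8 × 10^11 m
GM = 3.986 × 10^14 m³/s²
a = (rₚ + rₐ)/2 = 5 × 10^11 m
e = (rₐ − rₚ)/(rₐ + rₚ) = (6 × 10^11) / (1 × 10^12) = 0.6
(a) e = 0.6 ≈ 0.6
(b) 1 − e² = 0.64;  p = a(1 − e²) = 5 × 10^11 × 0.64 = 3.2 × 10^11 m ≈ 320 Gm
(c) a = 5 × 10^11 m ≈ 500 Gm

Final answer:
(a) eccentricity e = 0.6
(b) semi-latus rectum p = 320 Gm
(c) semi-major axis a = 500 Gm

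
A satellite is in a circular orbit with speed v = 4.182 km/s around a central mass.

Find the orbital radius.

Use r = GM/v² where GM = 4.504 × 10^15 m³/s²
v = 4.182 km/s = 4182 m/s
GM = 4.504 × 10^15 m³/s²
v² = 1.74891 × 10^7 m²/s²
r = GM/v² = (4.504 × 10^15) / (1.74891 × 10^7) = 2.57531 × 10^8 m ≈ 2.575 × 10^8 m

Final answer: 2.575 × 10^8 m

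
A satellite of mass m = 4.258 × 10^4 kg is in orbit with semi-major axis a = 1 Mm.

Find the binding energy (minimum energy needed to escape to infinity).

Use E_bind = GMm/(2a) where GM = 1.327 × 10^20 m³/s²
a = 1 Mm = 1 × 10^6 m
GM = 1.327 × 10^20 m³/s²
m = 4.258 × 10^4 kg
GMm = 1.327 × 10^20 × 42580 = 5.65037 × 10^24 m³·kg/s²
2a = 2 × 10^6 m
E_bind = GMm/(2a) = 2.82518 × 10^18 J ≈ 2.825 EJ

Final answer: 2.825 EJ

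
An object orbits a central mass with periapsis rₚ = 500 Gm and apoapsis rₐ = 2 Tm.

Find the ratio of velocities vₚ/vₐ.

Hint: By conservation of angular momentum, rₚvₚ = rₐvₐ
rₚ = 500 Gm = 5 × 10^11 m
rₐ = 2 Tm = 2 × 10^12 m
rₚvₚ = rₐvₐ  ⇒  vₚ/vₐ = rₐ/rₚ
vₚ/vₐ = (2 × 10^12) / (5 × 10^11) = 4

Final answer: vₚ/vₐ = 4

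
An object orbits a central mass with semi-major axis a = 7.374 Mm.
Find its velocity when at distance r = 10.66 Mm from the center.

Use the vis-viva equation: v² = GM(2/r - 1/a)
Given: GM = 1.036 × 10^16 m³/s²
a = 7.374 Mm = 7.374 × 10^6 m
r = 10.66 Mm = 1.066 × 10^7 m
GM = 1.036 × 10^16 m³/s²
2/r − 1/a = 1.87617 × 10^-7 − 1.35612 × 10^-7 = 5.20057 × 10^-8 m⁻¹
v² = GM (2/r − 1/a) = 5.38779 × 10^8 m²/s²
v = 23211.6 m/s ≈ 23.21 km/s

Final answer: 23.21 km/s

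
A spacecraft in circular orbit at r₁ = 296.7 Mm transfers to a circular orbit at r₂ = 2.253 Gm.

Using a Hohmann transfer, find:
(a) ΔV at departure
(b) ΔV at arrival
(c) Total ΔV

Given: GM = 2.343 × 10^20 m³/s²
r₁ = 296.7 Mm = 2.967 × 10^8 m
r₂ = 2.253 Gm = 2.253 × 10^9 m
GM = 2.343 × 10^20 m³/s²
Transfer ellipse: a_t = (r₁ + r₂)/2 = 1.27485 × 10^9 m
Circular speed at r₁: v₁ = √(GM/r₁) = 888643 m/s
Transfer speed at r₁ (periapsis): v₁ₜ = √(GM(2/r₁ − 1/a_t)) = 1.18135 × 10^6 m/s
(a) ΔV₁ = v₁ₜ − v₁ = 292706 m/s ≈ 292.7 km/s
Circular speed at r₂: v₂ = √(GM/r₂) = 322482 m/s
Transfer speed at r₂ (apoapsis): v₂ₜ = √(GM(2/r₂ − 1/a_t)) = 155573 m/s
(b) ΔV₂ = v₂ − v₂ₜ = 166909 m/s ≈ 166.9 km/s
(c) ΔV_total = ΔV₁ + ΔV₂ = 459615 m/s ≈ 459.6 km/s

Final answer:
(a) ΔV₁ = 292.7 km/s
(b) ΔV₂ = 166.9 km/s
(c) ΔV_total = 459.6 km/s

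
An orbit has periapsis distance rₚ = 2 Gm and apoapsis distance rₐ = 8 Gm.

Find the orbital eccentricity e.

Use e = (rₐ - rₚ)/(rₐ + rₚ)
rₚ = 2 Gm = 2 × 10^9 m
rₐ = 8 Gm = 8 × 10^9 m
rₐ − rₚ = 6 × 10^9 m
rₐ + rₚ = 1 × 10^10 m
e = (rₐ − rₚ)/(rₐ + rₚ) = 0.6

Final answer: e = 0.6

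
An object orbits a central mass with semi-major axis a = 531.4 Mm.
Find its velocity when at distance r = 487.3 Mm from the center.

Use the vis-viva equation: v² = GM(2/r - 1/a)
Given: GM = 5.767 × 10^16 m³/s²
a = 531.4 Mm = 5.314 × 10^8 m
r = 487.3 Mm = 4.873 × 10^8 m
GM = 5.767 × 10^16 m³/s²
2/r − 1/a = 4.10425 × 10^-9 − 1.88182 × 10^-9 = 2.22243 × 10^-9 m⁻¹
v² = GM (2/r − 1/a) = 1.28167 × 10^8 m²/s²
v = 11321.1 m/s ≈ 11.32 km/s

Final answer: 11.32 km/s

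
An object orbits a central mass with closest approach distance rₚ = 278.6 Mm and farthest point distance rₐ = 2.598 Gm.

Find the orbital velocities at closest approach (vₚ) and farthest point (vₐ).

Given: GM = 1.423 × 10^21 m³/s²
rₚ = 278.6 Mm = 2.786 × 10^8 m
rₐ = 2.598 Gm = 2.598 × 10^9 m
GM = 1.423 × 10^21 m³/s²
a = (rₚ + rₐ)/2 = 1.4383 × 10^9 m
Vis-viva: v² = GM (2/r − 1/a)
vₚ² = 1.423 × 10^21 × (7.17875 × 10^-9 − 6.95265 × 10^-10) = 9.226 × 10^12 m²/s²
vₚ = 3.03743 × 10^6 m/s ≈ 3037 km/s
vₐ² = 1.423 × 10^21 × (7.69823 × 10^-10 − 6.95265 × 10^-10) = 1.06096 × 10^11 m²/s²
vₐ = 325723 m/s ≈ 325.7 km/s

Final answer: vₚ = 3037 km/s, vₐ = 325.7 km/s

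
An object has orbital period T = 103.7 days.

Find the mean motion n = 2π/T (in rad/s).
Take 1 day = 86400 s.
T = 103.7 days = 8.95968 × 10^6 s
n = 2π / (8.95968 × 10^6 s) = 7.01273 × 10^-7 rad/s ≈ 7.013 × 10^-7 rad/s

Final answer: n = 7.013 × 10^-7 rad/s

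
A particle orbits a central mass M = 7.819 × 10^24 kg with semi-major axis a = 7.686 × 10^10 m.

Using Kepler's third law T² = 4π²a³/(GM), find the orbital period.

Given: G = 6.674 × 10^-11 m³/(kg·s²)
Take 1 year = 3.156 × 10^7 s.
M = 7.819 × 10^24 kg
GM = G × M = 6.674 × 10^-11 × 7.819 × 10^24 = 5.2184 × 10^14 m³/s²
a = 7.686 × 10^10 m
a³ = 4.54047 × 10^32 m³
T = 2π √(a³/GM) = 2π √((4.54047 × 10^32) / (5.2184 × 10^14)) = 2π × 9.32786 × 10^8 s
T = 5.86087 × 10^9 s ≈ 185.7 years

Final answer: 185.7 years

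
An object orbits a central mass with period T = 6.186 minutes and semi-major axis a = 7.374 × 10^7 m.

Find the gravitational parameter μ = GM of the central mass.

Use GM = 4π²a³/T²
T = 6.186 minutes = 371.16 s
a = 7.374 × 10^7 m
a³ = 4.00968 × 10^23 m³
T² = 137760 s²
GM = 4π² × (4.00968 × 10^23) / 137760 = 1.14907 × 10^20 m³/s²
GM ≈ 1.149 × 10^20 m³/s²

Final answer: GM = 1.149 × 10^20 m³/s²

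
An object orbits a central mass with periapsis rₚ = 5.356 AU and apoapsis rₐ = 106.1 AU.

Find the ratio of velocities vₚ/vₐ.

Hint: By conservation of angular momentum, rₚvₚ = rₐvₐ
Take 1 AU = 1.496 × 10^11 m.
rₚ = 5.356 AU = 8.01258 × 10^11 m
rₐ = 106.1 AU = 1.58726 × 10^13 m
rₚvₚ = rₐvₐ  ⇒  vₚ/vₐ = rₐ/rₚ
vₚ/vₐ = (1.58726 × 10^13) / (8.01258 × 10^11) = 19.8096

Final answer: vₚ/vₐ = 19.81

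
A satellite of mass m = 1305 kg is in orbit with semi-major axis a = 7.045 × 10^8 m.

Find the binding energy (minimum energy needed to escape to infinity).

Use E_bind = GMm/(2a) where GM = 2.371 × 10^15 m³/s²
a = 7.045 × 10^8 m
GM = 2.371 × 10^15 m³/s²
m = 1305 kg
GMm = 2.371 × 10^15 × 1305 = 3.09416 × 10^18 m³·kg/s²
2a = 1.409 × 10^9 m
E_bind = GMm/(2a) = 2.19599 × 10^9 J ≈ 2.196 GJ

Final answer: 2.196 GJ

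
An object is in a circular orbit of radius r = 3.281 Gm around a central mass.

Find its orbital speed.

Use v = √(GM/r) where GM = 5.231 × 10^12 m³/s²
r = 3.281 Gm = 3.281 × 10^9 m
GM = 5.231 × 10^12 m³/s²
GM/r = (5.231 × 10^12) / (3.281 × 10^9) = 1594.33 m²/s²
v = √(GM/r) = 39.9291 m/s ≈ 39.93 m/s

Final answer: 39.93 m/s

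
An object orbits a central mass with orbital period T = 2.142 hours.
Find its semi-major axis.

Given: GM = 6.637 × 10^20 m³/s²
T = 2.142 hours = 7711.2 s
GM = 6.637 × 10^20 m³/s²
Kepler's third law: a³ = GM T² / (4π²)
T² = 5.94626 × 10^7 s²
a³ = (6.637 × 10^20) × (5.94626 × 10^7) / (4π²) = 9.99669 × 10^26 m³
a = (a³)^(1/3) = 9.99889 × 10^8 m ≈ 999.9 Mm

Final answer: 999.9 Mm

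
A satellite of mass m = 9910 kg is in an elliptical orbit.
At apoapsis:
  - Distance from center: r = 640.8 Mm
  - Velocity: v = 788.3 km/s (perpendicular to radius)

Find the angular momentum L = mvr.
r = 640.8 Mm = 6.408 × 10^8 m
v = 788.3 km/s = 788300 m/s
vr = 788300 × 6.408 × 10^8 = 5.05143 × 10^14 m²/s
L = m × vr = 9910 × 5.05143 × 10^14 = 5.00596 × 10^18 kg·m²/s ≈ 5.006 × 10^18 kg·m²/s

Final answer: L = 5.006 × 10^18 kg·m²/s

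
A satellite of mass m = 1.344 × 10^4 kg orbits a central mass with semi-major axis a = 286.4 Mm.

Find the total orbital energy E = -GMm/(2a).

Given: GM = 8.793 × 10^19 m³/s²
a = 286.4 Mm = 2.864 × 10^8 m
GM = 8.793 × 10^19 m³/s²
2a = 5.728 × 10^8 m
GMm = 8.793 × 10^19 × 13440 = 1.18178 × 10^24 m³·kg/s²
E = −GMm/(2a) = -2.06316 × 10^15 J ≈ -2.063 PJ

Final answer: -2.063 PJ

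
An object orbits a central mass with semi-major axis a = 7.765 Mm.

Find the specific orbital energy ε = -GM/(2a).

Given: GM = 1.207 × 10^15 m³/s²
a = 7.765 Mm = 7.765 × 10^6 m
GM = 1.207 × 10^15 m³/s²
2a = 1.553 × 10^7 m
ε = −GM/(2a) = -7.77205 × 10^7 J/kg ≈ -77.72 MJ/kg

Final answer: -77.72 MJ/kg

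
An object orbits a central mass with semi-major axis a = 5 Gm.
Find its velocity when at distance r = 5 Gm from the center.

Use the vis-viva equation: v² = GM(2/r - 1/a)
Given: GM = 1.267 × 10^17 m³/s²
a = 5 Gm = 5 × 10^9 m
r = 5 Gm = 5 × 10^9 m
GM = 1.267 × 10^17 m³/s²
2/r − 1/a = 4 × 10^-10 − 2 × 10^-10 = 2 × 10^-10 m⁻¹
v² = GM (2/r − 1/a) = 2.534 × 10^7 m²/s²
v = 5033.89 m/s ≈ 5.034 km/s

Final answer: 5.034 km/s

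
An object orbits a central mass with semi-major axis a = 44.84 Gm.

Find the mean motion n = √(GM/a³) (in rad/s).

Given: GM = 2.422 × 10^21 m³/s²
a = 44.84 Gm = 4.484 × 10^10 m
GM = 2.422 × 10^21 m³/s²
a³ = 9.01565 × 10^31 m³
GM/a³ = (2.422 × 10^21) / (9.01565 × 10^31) = 2.68644 × 10^-11 s⁻²
n = √(GM/a³) = 5.18309 × 10^-6 rad/s ≈ 5.183 × 10^-6 rad/s

Final answer: n = 5.183 × 10^-6 rad/s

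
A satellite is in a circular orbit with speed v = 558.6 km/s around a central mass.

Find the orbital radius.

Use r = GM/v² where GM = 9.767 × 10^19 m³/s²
v = 558.6 km/s = 558600 m/s
GM = 9.767 × 10^19 m³/s²
v² = 3.12034 × 10^11 m²/s²
r = GM/v² = (9.767 × 10^19) / (3.12034 × 10^11) = 3.13011 × 10^8 m ≈ 313 Mm

Final answer: 313 Mm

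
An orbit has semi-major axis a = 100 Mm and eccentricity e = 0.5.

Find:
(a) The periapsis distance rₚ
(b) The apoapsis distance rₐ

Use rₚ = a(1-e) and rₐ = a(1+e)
a = 100 Mm = 1 × 10^8 m
e = 0.5:  1 − e = 0.5,  1 + e = 1.5
(a) rₚ = a(1 − e) = 1 × 10^8 m × 0.5 = 5 × 10^7 m ≈ 50 Mm
(b) rₐ = a(1 + e) = 1 × 10^8 m × 1.5 = 1.5 × 10^8 m ≈ 150 Mm

Final answer:
(a) rₚ = 50 Mm
(b) rₐ = 150 Mm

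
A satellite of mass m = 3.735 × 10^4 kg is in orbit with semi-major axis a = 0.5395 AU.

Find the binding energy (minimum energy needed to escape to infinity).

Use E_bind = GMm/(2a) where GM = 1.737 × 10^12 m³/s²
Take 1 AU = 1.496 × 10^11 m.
a = 0.5395 AU = 8.07092 × 10^10 m
GM = 1.737 × 10^12 m³/s²
m = 3.735 × 10^4 kg
GMm = 1.737 × 10^12 × 37350 = 6.4877 × 10^16 m³·kg/s²
2a = 1.61418 × 10^11 m
E_bind = GMm/(2a) = 401918 J ≈ 401.9 kJ

Final answer: 401.9 kJ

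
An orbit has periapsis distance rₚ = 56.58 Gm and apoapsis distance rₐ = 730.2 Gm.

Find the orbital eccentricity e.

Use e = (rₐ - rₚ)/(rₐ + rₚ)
rₚ = 56.58 Gm = 5.658 × 10^10 m
rₐ = 730.2 Gm = 7.302 × 10^11 m
rₐ − rₚ = 6.7362 × 10^11 m
rₐ + rₚ = 7.8678 × 10^11 m
e = (rₐ − rₚ)/(rₐ + rₚ) = 0.856173

Final answer: e = 0.8562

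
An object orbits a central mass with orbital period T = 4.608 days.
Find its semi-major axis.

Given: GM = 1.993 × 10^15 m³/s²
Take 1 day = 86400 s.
T = 4.608 days = 398131 s
GM = 1.993 × 10^15 m³/s²
Kepler's third law: a³ = GM T² / (4π²)
T² = 1.58508 × 10^11 s²
a³ = (1.993 × 10^15) × (1.58508 × 10^11) / (4π²) = 8.00203 × 10^24 m³
a = (a³)^(1/3) = 2.00017 × 10^8 m ≈ 200 Mm

Final answer: 200 Mm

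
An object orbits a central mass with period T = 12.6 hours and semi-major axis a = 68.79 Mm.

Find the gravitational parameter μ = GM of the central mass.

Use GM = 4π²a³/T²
T = 12.6 hours = 45360 s
a = 68.79 Mm = 6.879 × 10^7 m
a³ = 3.25519 × 10^23 m³
T² = 2.05753 × 10^9 s²
GM = 4π² × (3.25519 × 10^23) / (2.05753 × 10^9) = 6.24582 × 10^15 m³/s²
GM ≈ 6.246 × 10^15 m³/s²

Final answer: GM = 6.246 × 10^15 m³/s²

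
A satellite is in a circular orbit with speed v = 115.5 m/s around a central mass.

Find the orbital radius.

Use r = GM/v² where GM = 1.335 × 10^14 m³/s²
v = 115.5 m/s
GM = 1.335 × 10^14 m³/s²
v² = 13340.2 m²/s²
r = GM/v² = (1.335 × 10^14) / 13340.2 = 1.00073 × 10^10 m ≈ 10.01 Gm

Final answer: 10.01 Gm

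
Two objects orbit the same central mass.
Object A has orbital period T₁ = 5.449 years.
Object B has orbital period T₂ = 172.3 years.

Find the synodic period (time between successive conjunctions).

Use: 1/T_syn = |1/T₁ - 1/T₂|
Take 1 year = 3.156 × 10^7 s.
T₁ = 5.449 years = 1.7197 × 10^8 s
T₂ = 172.3 years = 5.43779 × 10^9 s
1/T₁ = 5.81495 × 10^-9 s⁻¹
1/T₂ = 1.83898 × 10^-10 s⁻¹
|1/T₁ − 1/T₂| = 5.63105 × 10^-9 s⁻¹
T_syn = 1 / |1/T₁ − 1/T₂| = 1.77587 × 10^8 s ≈ 5.627 years

Final answer: T_syn = 5.627 years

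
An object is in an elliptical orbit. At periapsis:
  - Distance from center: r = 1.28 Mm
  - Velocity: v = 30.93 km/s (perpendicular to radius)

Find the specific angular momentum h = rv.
r = 1.28 Mm = 1.28 × 10^6 m
v = 30.93 km/s = 30930 m/s
h = rv = 1.28 × 10^6 × 30930 = 3.95904 × 10^10 m²/s ≈ 3.959 × 10^10 m²/s

Final answer: h = 3.959 × 10^10 m²/s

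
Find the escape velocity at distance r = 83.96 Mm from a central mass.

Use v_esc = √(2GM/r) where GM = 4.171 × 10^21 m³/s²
r = 83.96 Mm = 8.396 × 10^7 m
GM = 4.171 × 10^21 m³/s²
2GM/r = 2 × (4.171 × 10^21) / (8.396 × 10^7) = 9.93568 × 10^13 m²/s²
v_esc = √(2GM/r) = 9.96779 × 10^6 m/s ≈ 9968 km/s

Final answer: 9968 km/s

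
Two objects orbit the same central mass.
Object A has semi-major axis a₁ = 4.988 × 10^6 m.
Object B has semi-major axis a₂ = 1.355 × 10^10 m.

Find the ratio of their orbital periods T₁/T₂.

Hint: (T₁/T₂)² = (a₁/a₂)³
a₁ = 4.988 × 10^6 m
a₂ = 1.355 × 10^10 m
a₁/a₂ = 0.000368118
T₁/T₂ = (a₁/a₂)^(3/2) = (0.000368118)^1.5 = 7.06286 × 10^-6

Final answer: T₁/T₂ = 7.063 × 10^-6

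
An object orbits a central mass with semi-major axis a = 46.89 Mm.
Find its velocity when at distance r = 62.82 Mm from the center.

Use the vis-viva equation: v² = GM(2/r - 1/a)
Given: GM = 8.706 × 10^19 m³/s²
a = 46.89 Mm = 4.689 × 10^7 m
r = 62.82 Mm = 6.282 × 10^7 m
GM = 8.706 × 10^19 m³/s²
2/r − 1/a = 3.1837 × 10^-8 − 2.13265 × 10^-8 = 1.05105 × 10^-8 m⁻¹
v² = GM (2/r − 1/a) = 9.15043 × 10^11 m²/s²
v = 956579 m/s ≈ 956.6 km/s

Final answer: 956.6 km/s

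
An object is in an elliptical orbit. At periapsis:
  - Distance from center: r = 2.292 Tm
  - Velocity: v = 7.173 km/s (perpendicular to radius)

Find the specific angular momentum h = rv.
r = 2.292 Tm = 2.292 × 10^12 m
v = 7.173 km/s = 7173 m/s
h = rv = 2.292 × 10^12 × 7173 = 1.64405 × 10^16 m²/s ≈ 1.644 × 10^16 m²/s

Final answer: h = 1.644 × 10^16 m²/s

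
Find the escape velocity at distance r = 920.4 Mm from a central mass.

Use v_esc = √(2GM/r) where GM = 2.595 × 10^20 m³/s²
r = 920.4 Mm = 9.204 × 10^8 m
GM = 2.595 × 10^20 m³/s²
2GM/r = 2 × (2.595 × 10^20) / (9.204 × 10^8) = 5.63885 × 10^11 m²/s²
v_esc = √(2GM/r) = 750923 m/s ≈ 750.9 km/s

Final answer: 750.9 km/s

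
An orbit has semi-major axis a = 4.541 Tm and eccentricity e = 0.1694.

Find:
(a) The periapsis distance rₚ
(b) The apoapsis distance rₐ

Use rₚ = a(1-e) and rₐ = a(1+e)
a = 4.541 Tm = 4.541 × 10^12 m
e = 0.1694:  1 − e = 0.8306,  1 + e = 1.1694
(a) rₚ = a(1 − e) = 4.541 × 10^12 m × 0.8306 = 3.77175 × 10^12 m ≈ 3.772 Tm
(b) rₐ = a(1 + e) = 4.541 × 10^12 m × 1.1694 = 5.31025 × 10^12 m ≈ 5.31 Tm

Final answer:
(a) rₚ = 3.772 Tm
(b) rₐ = 5.31 Tm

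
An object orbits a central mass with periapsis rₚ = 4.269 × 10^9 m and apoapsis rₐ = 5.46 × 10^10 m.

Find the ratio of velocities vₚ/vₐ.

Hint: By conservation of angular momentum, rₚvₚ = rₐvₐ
rₚ = 4.269 × 10^9 m
rₐ = 5.46 × 10^10 m
rₚvₚ = rₐvₐ  ⇒  vₚ/vₐ = rₐ/rₚ
vₚ/vₐ = (5.46 × 10^10) / (4.269 × 10^9) = 12.7899

Final answer: vₚ/vₐ = 12.79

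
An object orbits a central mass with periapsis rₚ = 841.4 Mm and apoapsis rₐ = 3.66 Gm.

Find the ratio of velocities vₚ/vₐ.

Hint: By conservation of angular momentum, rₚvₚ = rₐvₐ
rₚ = 841.4 Mm = 8.414 × 10^8 m
rₐ = 3.66 Gm = 3.66 × 10^9 m
rₚvₚ = rₐvₐ  ⇒  vₚ/vₐ = rₐ/rₚ
vₚ/vₐ = (3.66 × 10^9) / (8.414 × 10^8) = 4.34989

Final answer: vₚ/vₐ = 4.35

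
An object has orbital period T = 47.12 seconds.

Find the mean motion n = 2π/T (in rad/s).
T = 47.12 seconds
n = 2π / 47.12 s = 0.133344 rad/s ≈ 0.1333 rad/s

Final answer: n = 0.1333 rad/s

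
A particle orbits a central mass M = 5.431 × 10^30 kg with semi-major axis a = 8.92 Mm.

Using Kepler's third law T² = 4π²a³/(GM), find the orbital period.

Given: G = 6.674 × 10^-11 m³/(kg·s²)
M = 5.431 × 10^30 kg
GM = G × M = 6.674 × 10^-11 × 5.431 × 10^30 = 3.62465 × 10^20 m³/s²
a = 8.92 Mm = 8.92 × 10^6 m
a³ = 7.09732 × 10^20 m³
T = 2π √(a³/GM) = 2π √((7.09732 × 10^20) / (3.62465 × 10^20)) = 2π × 1.39931 s
T = 8.79213 s ≈ 8.792 seconds

Final answer: 8.792 seconds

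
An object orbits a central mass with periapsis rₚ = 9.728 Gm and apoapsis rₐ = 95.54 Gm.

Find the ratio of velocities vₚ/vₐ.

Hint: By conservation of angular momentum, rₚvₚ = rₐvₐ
rₚ = 9.728 Gm = 9.728 × 10^9 m
rₐ = 95.54 Gm = 9.554 × 10^10 m
rₚvₚ = rₐvₐ  ⇒  vₚ/vₐ = rₐ/rₚ
vₚ/vₐ = (9.554 × 10^10) / (9.728 × 10^9) = 9.82113

Final answer: vₚ/vₐ = 9.821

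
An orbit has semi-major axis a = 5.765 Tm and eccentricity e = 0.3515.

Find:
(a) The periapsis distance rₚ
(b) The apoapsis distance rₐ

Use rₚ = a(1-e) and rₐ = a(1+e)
a = 5.765 Tm = 5.765 × 10^12 m
e = 0.3515:  1 − e = 0.6485,  1 + e = 1.3515
(a) rₚ = a(1 − e) = 5.765 × 10^12 m × 0.6485 = 3.7386 × 10^12 m ≈ 3.739 Tm
(b) rₐ = a(1 + e) = 5.765 × 10^12 m × 1.3515 = 7.7914 × 10^12 m ≈ 7.791 Tm

Final answer:
(a) rₚ = 3.739 Tm
(b) rₐ = 7.791 Tm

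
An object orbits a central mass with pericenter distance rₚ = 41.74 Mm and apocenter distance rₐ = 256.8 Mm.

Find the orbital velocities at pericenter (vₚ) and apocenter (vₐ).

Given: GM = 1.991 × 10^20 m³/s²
rₚ = 41.74 Mm = 4.174 × 10^7 m
rₐ = 256.8 Mm = 2.568 × 10^8 m
GM = 1.991 × 10^20 m³/s²
a = (rₚ + rₐ)/2 = 1.4927 × 10^8 m
Vis-viva: v² = GM (2/r − 1/a)
vₚ² = 1.991 × 10^20 × (4.79157 × 10^-8 − 6.69927 × 10^-9) = 8.20618 × 10^12 m²/s²
vₚ = 2.86464 × 10^6 m/s ≈ 2865 km/s
vₐ² = 1.991 × 10^20 × (7.78816 × 10^-9 − 6.69927 × 10^-9) = 2.16798 × 10^11 m²/s²
vₐ = 465616 m/s ≈ 465.6 km/s

Final answer: vₚ = 2865 km/s, vₐ = 465.6 km/s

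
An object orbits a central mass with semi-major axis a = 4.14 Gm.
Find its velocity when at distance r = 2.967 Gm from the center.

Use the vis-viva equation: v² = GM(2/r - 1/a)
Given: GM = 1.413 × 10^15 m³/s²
a = 4.14 Gm = 4.14 × 10^9 m
r = 2.967 Gm = 2.967 × 10^9 m
GM = 1.413 × 10^15 m³/s²
2/r − 1/a = 6.74082 × 10^-10 − 2.41546 × 10^-10 = 4.32536 × 10^-10 m⁻¹
v² = GM (2/r − 1/a) = 611173 m²/s²
v = 781.775 m/s ≈ 781.8 m/s

Final answer: 781.8 m/s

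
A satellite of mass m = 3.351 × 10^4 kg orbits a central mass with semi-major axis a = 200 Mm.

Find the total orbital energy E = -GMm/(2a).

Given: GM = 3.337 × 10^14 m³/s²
a = 200 Mm = 2 × 10^8 m
GM = 3.337 × 10^14 m³/s²
2a = 4 × 10^8 m
GMm = 3.337 × 10^14 × 33510 = 1.11823 × 10^19 m³·kg/s²
E = −GMm/(2a) = -2.79557 × 10^10 J ≈ -27.96 GJ

Final answer: -27.96 GJ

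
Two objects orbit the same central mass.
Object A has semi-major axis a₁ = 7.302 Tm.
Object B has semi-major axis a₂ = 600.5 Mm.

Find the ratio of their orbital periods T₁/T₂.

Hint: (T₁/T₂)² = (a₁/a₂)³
a₁ = 7.302 Tm = 7.302 × 10^12 m
a₂ = 600.5 Mm = 6.005 × 10^8 m
a₁/a₂ = 12159.9
T₁/T₂ = (a₁/a₂)^(3/2) = (12159.9)^1.5 = 1.34089 × 10^6

Final answer: T₁/T₂ = 1.341 × 10^6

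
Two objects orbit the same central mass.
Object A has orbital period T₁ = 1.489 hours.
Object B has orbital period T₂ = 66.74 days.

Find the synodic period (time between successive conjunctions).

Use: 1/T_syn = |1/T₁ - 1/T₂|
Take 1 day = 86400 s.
T₁ = 1.489 hours = 5360.4 s
T₂ = 66.74 days = 5.76634 × 10^6 s
1/T₁ = 0.000186553 s⁻¹
1/T₂ = 1.7342 × 10^-7 s⁻¹
|1/T₁ − 1/T₂| = 0.00018638 s⁻¹
T_syn = 1 / |1/T₁ − 1/T₂| = 5365.39 s ≈ 1.49 hours

Final answer: T_syn = 1.49 hours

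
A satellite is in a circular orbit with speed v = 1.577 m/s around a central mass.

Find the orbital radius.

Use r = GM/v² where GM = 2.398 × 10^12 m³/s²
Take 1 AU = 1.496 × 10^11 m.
v = 1.577 m/s
GM = 2.398 × 10^12 m³/s²
v² = 2.48693 m²/s²
r = GM/v² = (2.398 × 10^12) / 2.48693 = 9.64241 × 10^11 m ≈ 6.445 AU

Final answer: 6.445 AU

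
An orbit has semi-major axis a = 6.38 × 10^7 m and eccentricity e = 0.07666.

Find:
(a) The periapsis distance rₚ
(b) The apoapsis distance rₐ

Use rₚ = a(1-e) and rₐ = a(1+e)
a = 6.38 × 10^7 m
e = 0.07666:  1 − e = 0.92334,  1 + e = 1.07666
(a) rₚ = a(1 − e) = 6.38 × 10^7 m × 0.92334 = 5.89091 × 10^7 m ≈ 5.891 × 10^7 m
(b) rₐ = a(1 + e) = 6.38 × 10^7 m × 1.07666 = 6.86909 × 10^7 m ≈ 6.869 × 10^7 m

Final answer:
(a) rₚ = 5.891 × 10^7 m
(b) rₐ = 6.869 × 10^7 m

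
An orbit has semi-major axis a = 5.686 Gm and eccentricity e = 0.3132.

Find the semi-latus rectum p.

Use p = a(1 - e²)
a = 5.686 Gm = 5.686 × 10^9 m
e = 0.3132,  e² = 0.0980942,  1 − e² = 0.901906
p = a(1 − e²) = 5.686 × 10^9 m × 0.901906 = 5.12824 × 10^9 m ≈ 5.128 Gm

Final answer: p = 5.128 Gm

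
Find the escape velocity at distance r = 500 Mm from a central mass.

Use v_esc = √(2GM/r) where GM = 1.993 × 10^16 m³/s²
r = 500 Mm = 5 × 10^8 m
GM = 1.993 × 10^16 m³/s²
2GM/r = 2 × (1.993 × 10^16) / (5 × 10^8) = 7.972 × 10^7 m²/s²
v_esc = √(2GM/r) = 8928.61 m/s ≈ 8.929 km/s

Final answer: 8.929 km/s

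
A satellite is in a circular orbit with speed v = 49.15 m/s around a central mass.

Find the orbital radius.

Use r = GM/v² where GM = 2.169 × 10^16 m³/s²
v = 49.15 m/s
GM = 2.169 × 10^16 m³/s²
v² = 2415.72 m²/s²
r = GM/v² = (2.169 × 10^16) / 2415.72 = 8.97868 × 10^12 m ≈ 8.979 Tm

Final answer: 8.979 Tm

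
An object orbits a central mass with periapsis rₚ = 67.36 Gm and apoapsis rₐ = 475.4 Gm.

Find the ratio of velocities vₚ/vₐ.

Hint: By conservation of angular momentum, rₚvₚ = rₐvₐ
rₚ = 67.36 Gm = 6.736 × 10^10 m
rₐ = 475.4 Gm = 4.754 × 10^11 m
rₚvₚ = rₐvₐ  ⇒  vₚ/vₐ = rₐ/rₚ
vₚ/vₐ = (4.754 × 10^11) / (6.736 × 10^10) = 7.0576

Final answer: vₚ/vₐ = 7.058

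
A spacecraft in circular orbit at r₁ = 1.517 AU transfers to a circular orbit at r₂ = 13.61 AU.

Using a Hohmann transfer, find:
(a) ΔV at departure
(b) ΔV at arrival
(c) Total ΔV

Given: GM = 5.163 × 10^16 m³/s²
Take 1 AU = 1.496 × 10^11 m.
r₁ = 1.517 AU = 2.26943 × 10^11 m
r₂ = 13.61 AU = 2.03606 × 10^12 m
GM = 5.163 × 10^16 m³/s²
Transfer ellipse: a_t = (r₁ + r₂)/2 = 1.1315 × 10^12 m
Circular speed at r₁: v₁ = √(GM/r₁) = 476.972 m/s
Transfer speed at r₁ (periapsis): v₁ₜ = √(GM(2/r₁ − 1/a_t)) = 639.823 m/s
(a) ΔV₁ = v₁ₜ − v₁ = 162.852 m/s ≈ 162.9 m/s
Circular speed at r₂: v₂ = √(GM/r₂) = 159.241 m/s
Transfer speed at r₂ (apoapsis): v₂ₜ = √(GM(2/r₂ − 1/a_t)) = 71.3161 m/s
(b) ΔV₂ = v₂ − v₂ₜ = 87.9254 m/s ≈ 87.93 m/s
(c) ΔV_total = ΔV₁ + ΔV₂ = 250.777 m/s ≈ 250.8 m/s

Final answer:
(a) ΔV₁ = 162.9 m/s
(b) ΔV₂ = 87.93 m/s
(c) ΔV_total = 250.8 m/s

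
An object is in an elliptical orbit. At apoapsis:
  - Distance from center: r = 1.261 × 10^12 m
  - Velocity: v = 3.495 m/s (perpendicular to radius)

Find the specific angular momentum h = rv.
r = 1.261 × 10^12 m
v = 3.495 m/s
h = rv = 1.261 × 10^12 × 3.495 = 4.4072 × 10^12 m²/s ≈ 4.407 × 10^12 m²/s

Final answer: h = 4.407 × 10^12 m²/s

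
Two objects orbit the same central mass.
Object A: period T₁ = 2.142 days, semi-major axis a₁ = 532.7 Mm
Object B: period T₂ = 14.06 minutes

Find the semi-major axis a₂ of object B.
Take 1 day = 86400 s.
T₁ = 2.142 days = 185069 s
T₂ = 14.06 minutes = 843.6 s
a₁ = 532.7 Mm = 5.327 × 10^8 m
Kepler's third law: (T₂/T₁)² = (a₂/a₁)³  ⇒  a₂ = a₁ (T₂/T₁)^(2/3)
T₂/T₁ = 0.0045583
(T₂/T₁)^(2/3) = 0.0274917
a₂ = 5.327 × 10^8 m × 0.0274917 = 1.46449 × 10^7 m ≈ 14.64 Mm

Final answer: a₂ = 14.64 Mm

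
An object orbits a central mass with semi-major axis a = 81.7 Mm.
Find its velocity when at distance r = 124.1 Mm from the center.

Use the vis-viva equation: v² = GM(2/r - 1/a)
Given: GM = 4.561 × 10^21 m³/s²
a = 81.7 Mm = 8.17 × 10^7 m
r = 124.1 Mm = 1.241 × 10^8 m
GM = 4.561 × 10^21 m³/s²
2/r − 1/a = 1.6116 × 10^-8 − 1.22399 × 10^-8 = 3.87613 × 10^-9 m⁻¹
v² = GM (2/r − 1/a) = 1.7679 × 10^13 m²/s²
v = 4.20465 × 10^6 m/s ≈ 4205 km/s

Final answer: 4205 km/s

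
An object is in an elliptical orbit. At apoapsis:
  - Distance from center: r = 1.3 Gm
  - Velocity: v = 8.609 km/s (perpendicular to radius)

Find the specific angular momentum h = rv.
r = 1.3 Gm = 1.3 × 10^9 m
v = 8.609 km/s = 8609 m/s
h = rv = 1.3 × 10^9 × 8609 = 1.11917 × 10^13 m²/s ≈ 1.119 × 10^13 m²/s

Final answer: h = 1.119 × 10^13 m²/s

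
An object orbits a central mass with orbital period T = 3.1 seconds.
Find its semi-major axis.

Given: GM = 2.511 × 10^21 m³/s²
T = 3.1 seconds
GM = 2.511 × 10^21 m³/s²
Kepler's third law: a³ = GM T² / (4π²)
T² = 9.61 s²
a³ = (2.511 × 10^21) × 9.61 / (4π²) = 6.11238 × 10^20 m³
a = (a³)^(1/3) = 8.48666 × 10^6 m ≈ 8.487 × 10^6 m

Final answer: 8.487 × 10^6 m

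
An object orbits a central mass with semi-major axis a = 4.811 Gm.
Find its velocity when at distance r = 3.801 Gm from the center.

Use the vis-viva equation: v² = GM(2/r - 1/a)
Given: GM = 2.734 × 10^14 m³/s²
a = 4.811 Gm = 4.811 × 10^9 m
r = 3.801 Gm = 3.801 × 10^9 m
GM = 2.734 × 10^14 m³/s²
2/r − 1/a = 5.26177 × 10^-10 − 2.07857 × 10^-10 = 3.1832 × 10^-10 m⁻¹
v² = GM (2/r − 1/a) = 87028.8 m²/s²
v = 295.006 m/s ≈ 295 m/s

Final answer: 295 m/s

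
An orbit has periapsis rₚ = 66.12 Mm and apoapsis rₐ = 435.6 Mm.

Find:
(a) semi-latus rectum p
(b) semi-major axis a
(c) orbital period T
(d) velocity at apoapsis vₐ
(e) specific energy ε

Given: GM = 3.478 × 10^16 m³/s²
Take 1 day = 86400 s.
rₚ = 66.12 Mm = 6.612 × 10^7 m
rₐ = 435.6 Mm = 4.356 × 10^8 m
GM = 3.478 × 10^16 m³/s²
a = (rₚ + rₐ)/2 = 2.5086 × 10^8 m
e = (rₐ − rₚ)/(rₐ + rₚ) = (3.6948 × 10^8) / (5.0172 × 10^8) = 0.736427
(a) 1 − e² = 0.457676;  p = a(1 − e²) = 2.5086 × 10^8 × 0.457676 = 1.14813 × 10^8 m ≈ 114.8 Mm
(b) a = 2.5086 × 10^8 m ≈ 250.9 Mm
(c) a³ = 1.57868 × 10^25 m³;  T = 2π √(a³/GM) = 2π × 21305 s = 133864 s ≈ 1.549 days
(d) vₐ² = GM (2/rₐ − 1/a) = 3.478 × 10^16 × (4.59137 × 10^-9 − 3.98629 × 10^-9) = 2.10447 × 10^7 m²/s²;  vₐ = 4587.45 m/s ≈ 4.587 km/s
(e) 2a = 5.0172 × 10^8 m;  ε = −GM/(2a) = -6.93215 × 10^7 J/kg ≈ -69.32 MJ/kg

Final answer:
(a) semi-latus rectum p = 114.8 Mm
(b) semi-major axis a = 250.9 Mm
(c) orbital period T = 1.549 days
(d) velocity at apoapsis vₐ = 4.587 km/s
(e) specific energy ε = -69.32 MJ/kg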